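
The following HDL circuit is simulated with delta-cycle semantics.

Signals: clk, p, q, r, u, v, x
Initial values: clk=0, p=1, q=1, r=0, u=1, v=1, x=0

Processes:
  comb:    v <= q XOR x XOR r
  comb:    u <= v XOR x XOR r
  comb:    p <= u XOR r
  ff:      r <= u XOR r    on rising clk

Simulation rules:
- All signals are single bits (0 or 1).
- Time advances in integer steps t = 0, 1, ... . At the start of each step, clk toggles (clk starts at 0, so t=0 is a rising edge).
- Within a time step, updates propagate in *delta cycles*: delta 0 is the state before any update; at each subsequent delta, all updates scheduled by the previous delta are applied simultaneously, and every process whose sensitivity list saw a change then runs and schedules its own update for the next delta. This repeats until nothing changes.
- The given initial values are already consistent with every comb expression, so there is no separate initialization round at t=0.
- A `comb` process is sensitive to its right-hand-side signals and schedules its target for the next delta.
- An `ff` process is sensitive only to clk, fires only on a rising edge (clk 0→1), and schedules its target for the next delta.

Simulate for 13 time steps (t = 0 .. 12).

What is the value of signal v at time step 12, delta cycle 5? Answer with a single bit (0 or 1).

t0.Δ0 u=1 q=1 clk=0 v=1 p=1 x=0 r=0
t0.Δ1 u=1 q=1 clk=1 v=1 p=1 x=0 r=0
t0.Δ2 u=1 q=1 clk=1 v=1 p=1 x=0 r=1
t0.Δ3 u=0 q=1 clk=1 v=0 p=0 x=0 r=1
t0.Δ4 u=1 q=1 clk=1 v=0 p=1 x=0 r=1
t0.Δ5 u=1 q=1 clk=1 v=0 p=0 x=0 r=1
t1.Δ0 u=1 q=1 clk=1 v=0 p=0 x=0 r=1
t1.Δ1 u=1 q=1 clk=0 v=0 p=0 x=0 r=1
t2.Δ0 u=1 q=1 clk=0 v=0 p=0 x=0 r=1
t2.Δ1 u=1 q=1 clk=1 v=0 p=0 x=0 r=1
t2.Δ2 u=1 q=1 clk=1 v=0 p=0 x=0 r=0
t2.Δ3 u=0 q=1 clk=1 v=1 p=1 x=0 r=0
t2.Δ4 u=1 q=1 clk=1 v=1 p=0 x=0 r=0
t2.Δ5 u=1 q=1 clk=1 v=1 p=1 x=0 r=0
t3.Δ0 u=1 q=1 clk=1 v=1 p=1 x=0 r=0
t3.Δ1 u=1 q=1 clk=0 v=1 p=1 x=0 r=0
t4.Δ0 u=1 q=1 clk=0 v=1 p=1 x=0 r=0
t4.Δ1 u=1 q=1 clk=1 v=1 p=1 x=0 r=0
t4.Δ2 u=1 q=1 clk=1 v=1 p=1 x=0 r=1
t4.Δ3 u=0 q=1 clk=1 v=0 p=0 x=0 r=1
t4.Δ4 u=1 q=1 clk=1 v=0 p=1 x=0 r=1
t4.Δ5 u=1 q=1 clk=1 v=0 p=0 x=0 r=1
t5.Δ0 u=1 q=1 clk=1 v=0 p=0 x=0 r=1
t5.Δ1 u=1 q=1 clk=0 v=0 p=0 x=0 r=1
t6.Δ0 u=1 q=1 clk=0 v=0 p=0 x=0 r=1
t6.Δ1 u=1 q=1 clk=1 v=0 p=0 x=0 r=1
t6.Δ2 u=1 q=1 clk=1 v=0 p=0 x=0 r=0
t6.Δ3 u=0 q=1 clk=1 v=1 p=1 x=0 r=0
t6.Δ4 u=1 q=1 clk=1 v=1 p=0 x=0 r=0
t6.Δ5 u=1 q=1 clk=1 v=1 p=1 x=0 r=0
t7.Δ0 u=1 q=1 clk=1 v=1 p=1 x=0 r=0
t7.Δ1 u=1 q=1 clk=0 v=1 p=1 x=0 r=0
t8.Δ0 u=1 q=1 clk=0 v=1 p=1 x=0 r=0
t8.Δ1 u=1 q=1 clk=1 v=1 p=1 x=0 r=0
t8.Δ2 u=1 q=1 clk=1 v=1 p=1 x=0 r=1
t8.Δ3 u=0 q=1 clk=1 v=0 p=0 x=0 r=1
t8.Δ4 u=1 q=1 clk=1 v=0 p=1 x=0 r=1
t8.Δ5 u=1 q=1 clk=1 v=0 p=0 x=0 r=1
t9.Δ0 u=1 q=1 clk=1 v=0 p=0 x=0 r=1
t9.Δ1 u=1 q=1 clk=0 v=0 p=0 x=0 r=1
t10.Δ0 u=1 q=1 clk=0 v=0 p=0 x=0 r=1
t10.Δ1 u=1 q=1 clk=1 v=0 p=0 x=0 r=1
t10.Δ2 u=1 q=1 clk=1 v=0 p=0 x=0 r=0
t10.Δ3 u=0 q=1 clk=1 v=1 p=1 x=0 r=0
t10.Δ4 u=1 q=1 clk=1 v=1 p=0 x=0 r=0
t10.Δ5 u=1 q=1 clk=1 v=1 p=1 x=0 r=0
t11.Δ0 u=1 q=1 clk=1 v=1 p=1 x=0 r=0
t11.Δ1 u=1 q=1 clk=0 v=1 p=1 x=0 r=0
t12.Δ0 u=1 q=1 clk=0 v=1 p=1 x=0 r=0
t12.Δ1 u=1 q=1 clk=1 v=1 p=1 x=0 r=0
t12.Δ2 u=1 q=1 clk=1 v=1 p=1 x=0 r=1
t12.Δ3 u=0 q=1 clk=1 v=0 p=0 x=0 r=1
t12.Δ4 u=1 q=1 clk=1 v=0 p=1 x=0 r=1
t12.Δ5 u=1 q=1 clk=1 v=0 p=0 x=0 r=1

0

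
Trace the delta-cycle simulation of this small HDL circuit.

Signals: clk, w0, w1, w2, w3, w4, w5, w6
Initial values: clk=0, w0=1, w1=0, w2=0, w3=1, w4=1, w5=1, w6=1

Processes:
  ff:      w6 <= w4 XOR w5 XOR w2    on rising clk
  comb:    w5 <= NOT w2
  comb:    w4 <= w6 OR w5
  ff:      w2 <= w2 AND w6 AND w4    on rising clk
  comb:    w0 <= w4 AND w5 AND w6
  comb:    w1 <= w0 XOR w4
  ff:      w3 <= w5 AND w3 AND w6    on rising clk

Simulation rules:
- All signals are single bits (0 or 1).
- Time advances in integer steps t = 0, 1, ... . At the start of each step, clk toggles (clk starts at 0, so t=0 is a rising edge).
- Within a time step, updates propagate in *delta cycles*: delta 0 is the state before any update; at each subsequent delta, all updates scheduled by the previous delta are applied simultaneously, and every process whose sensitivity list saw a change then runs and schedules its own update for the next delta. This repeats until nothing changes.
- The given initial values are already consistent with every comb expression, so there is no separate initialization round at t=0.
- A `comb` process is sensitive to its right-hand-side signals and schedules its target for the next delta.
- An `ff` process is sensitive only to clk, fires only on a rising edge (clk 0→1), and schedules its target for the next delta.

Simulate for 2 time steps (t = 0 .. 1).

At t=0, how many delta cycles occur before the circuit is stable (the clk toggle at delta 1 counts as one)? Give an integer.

4

t0.Δ0 w1=0 clk=0 w6=1 w4=1 w0=1 w2=0 w3=1 w5=1
t0.Δ1 w1=0 clk=1 w6=1 w4=1 w0=1 w2=0 w3=1 w5=1
t0.Δ2 w1=0 clk=1 w6=0 w4=1 w0=1 w2=0 w3=1 w5=1
t0.Δ3 w1=0 clk=1 w6=0 w4=1 w0=0 w2=0 w3=1 w5=1
t0.Δ4 w1=1 clk=1 w6=0 w4=1 w0=0 w2=0 w3=1 w5=1
t1.Δ0 w1=1 clk=1 w6=0 w4=1 w0=0 w2=0 w3=1 w5=1
t1.Δ1 w1=1 clk=0 w6=0 w4=1 w0=0 w2=0 w3=1 w5=1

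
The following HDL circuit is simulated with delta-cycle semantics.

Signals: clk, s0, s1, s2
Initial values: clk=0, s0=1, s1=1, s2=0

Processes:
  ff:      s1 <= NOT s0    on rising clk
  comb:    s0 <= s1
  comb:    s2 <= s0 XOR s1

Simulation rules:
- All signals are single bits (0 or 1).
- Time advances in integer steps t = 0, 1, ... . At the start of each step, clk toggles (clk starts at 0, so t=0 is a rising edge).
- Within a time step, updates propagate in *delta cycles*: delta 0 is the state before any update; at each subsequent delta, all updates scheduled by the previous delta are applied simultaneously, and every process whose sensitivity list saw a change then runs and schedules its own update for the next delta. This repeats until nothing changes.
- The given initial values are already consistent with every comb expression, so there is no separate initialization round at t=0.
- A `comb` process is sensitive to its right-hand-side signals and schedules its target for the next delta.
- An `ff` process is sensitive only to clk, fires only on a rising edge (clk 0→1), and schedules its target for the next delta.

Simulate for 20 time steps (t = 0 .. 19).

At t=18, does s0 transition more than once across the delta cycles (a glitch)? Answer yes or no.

no

[bits: s1,s0,s2,clk]
t=0: Δ0=1100 Δ1=1101 Δ2=0101 Δ3=0011 Δ4=0001 | 4Δ
t=1: Δ0=0001 Δ1=0000 | 1Δ
t=2: Δ0=0000 Δ1=0001 Δ2=1001 Δ3=1111 Δ4=1101 | 4Δ
t=3: Δ0=1101 Δ1=1100 | 1Δ
t=4: Δ0=1100 Δ1=1101 Δ2=0101 Δ3=0011 Δ4=0001 | 4Δ
t=5: Δ0=0001 Δ1=0000 | 1Δ
t=6: Δ0=0000 Δ1=0001 Δ2=1001 Δ3=1111 Δ4=1101 | 4Δ
t=7: Δ0=1101 Δ1=1100 | 1Δ
t=8: Δ0=1100 Δ1=1101 Δ2=0101 Δ3=0011 Δ4=0001 | 4Δ
t=9: Δ0=0001 Δ1=0000 | 1Δ
t=10: Δ0=0000 Δ1=0001 Δ2=1001 Δ3=1111 Δ4=1101 | 4Δ
t=11: Δ0=1101 Δ1=1100 | 1Δ
t=12: Δ0=1100 Δ1=1101 Δ2=0101 Δ3=0011 Δ4=0001 | 4Δ
t=13: Δ0=0001 Δ1=0000 | 1Δ
t=14: Δ0=0000 Δ1=0001 Δ2=1001 Δ3=1111 Δ4=1101 | 4Δ
t=15: Δ0=1101 Δ1=1100 | 1Δ
t=16: Δ0=1100 Δ1=1101 Δ2=0101 Δ3=0011 Δ4=0001 | 4Δ
t=17: Δ0=0001 Δ1=0000 | 1Δ
t=18: Δ0=0000 Δ1=0001 Δ2=1001 Δ3=1111 Δ4=1101 | 4Δ
t=19: Δ0=1101 Δ1=1100 | 1Δ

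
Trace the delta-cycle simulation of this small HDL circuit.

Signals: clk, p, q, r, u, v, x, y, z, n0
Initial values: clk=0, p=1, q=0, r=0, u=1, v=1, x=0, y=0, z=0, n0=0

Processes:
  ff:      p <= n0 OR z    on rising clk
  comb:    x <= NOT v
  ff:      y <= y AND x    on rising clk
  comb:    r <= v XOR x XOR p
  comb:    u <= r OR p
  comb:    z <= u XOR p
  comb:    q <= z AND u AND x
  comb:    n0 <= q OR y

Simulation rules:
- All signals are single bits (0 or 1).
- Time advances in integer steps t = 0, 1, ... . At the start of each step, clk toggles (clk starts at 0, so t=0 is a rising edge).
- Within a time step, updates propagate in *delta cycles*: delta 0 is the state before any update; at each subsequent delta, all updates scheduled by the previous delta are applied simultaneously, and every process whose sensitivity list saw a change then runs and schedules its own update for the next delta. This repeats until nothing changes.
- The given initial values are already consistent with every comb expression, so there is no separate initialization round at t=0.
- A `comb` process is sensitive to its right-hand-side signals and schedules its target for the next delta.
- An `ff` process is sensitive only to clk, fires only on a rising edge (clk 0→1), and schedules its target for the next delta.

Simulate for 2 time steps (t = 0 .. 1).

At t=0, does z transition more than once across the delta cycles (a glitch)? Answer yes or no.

yes

t0.Δ0 z=0 q=0 u=1 r=0 v=1 y=0 x=0 p=1 clk=0 n0=0
t0.Δ1 z=0 q=0 u=1 r=0 v=1 y=0 x=0 p=1 clk=1 n0=0
t0.Δ2 z=0 q=0 u=1 r=0 v=1 y=0 x=0 p=0 clk=1 n0=0
t0.Δ3 z=1 q=0 u=0 r=1 v=1 y=0 x=0 p=0 clk=1 n0=0
t0.Δ4 z=0 q=0 u=1 r=1 v=1 y=0 x=0 p=0 clk=1 n0=0
t0.Δ5 z=1 q=0 u=1 r=1 v=1 y=0 x=0 p=0 clk=1 n0=0
t1.Δ0 z=1 q=0 u=1 r=1 v=1 y=0 x=0 p=0 clk=1 n0=0
t1.Δ1 z=1 q=0 u=1 r=1 v=1 y=0 x=0 p=0 clk=0 n0=0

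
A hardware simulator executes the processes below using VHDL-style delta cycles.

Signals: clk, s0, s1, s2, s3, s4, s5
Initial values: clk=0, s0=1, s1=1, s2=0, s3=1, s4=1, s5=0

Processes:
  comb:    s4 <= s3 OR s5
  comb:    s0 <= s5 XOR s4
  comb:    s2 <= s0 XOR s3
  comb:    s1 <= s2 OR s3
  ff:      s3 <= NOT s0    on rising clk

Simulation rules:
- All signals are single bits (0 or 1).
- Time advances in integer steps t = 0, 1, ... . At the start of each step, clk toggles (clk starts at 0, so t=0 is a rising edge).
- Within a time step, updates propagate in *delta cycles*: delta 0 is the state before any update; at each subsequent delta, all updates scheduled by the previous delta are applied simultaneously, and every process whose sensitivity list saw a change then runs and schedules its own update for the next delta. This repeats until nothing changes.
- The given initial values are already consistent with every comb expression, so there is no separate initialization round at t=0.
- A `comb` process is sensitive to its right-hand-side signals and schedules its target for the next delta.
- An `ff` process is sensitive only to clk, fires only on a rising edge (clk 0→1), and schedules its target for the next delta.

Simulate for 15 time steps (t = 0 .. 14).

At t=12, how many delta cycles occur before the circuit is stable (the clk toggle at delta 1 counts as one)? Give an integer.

t0.Δ0 clk=0 s2=0 s0=1 s4=1 s1=1 s3=1 s5=0
t0.Δ1 clk=1 s2=0 s0=1 s4=1 s1=1 s3=1 s5=0
t0.Δ2 clk=1 s2=0 s0=1 s4=1 s1=1 s3=0 s5=0
t0.Δ3 clk=1 s2=1 s0=1 s4=0 s1=0 s3=0 s5=0
t0.Δ4 clk=1 s2=1 s0=0 s4=0 s1=1 s3=0 s5=0
t0.Δ5 clk=1 s2=0 s0=0 s4=0 s1=1 s3=0 s5=0
t0.Δ6 clk=1 s2=0 s0=0 s4=0 s1=0 s3=0 s5=0
t1.Δ0 clk=1 s2=0 s0=0 s4=0 s1=0 s3=0 s5=0
t1.Δ1 clk=0 s2=0 s0=0 s4=0 s1=0 s3=0 s5=0
t2.Δ0 clk=0 s2=0 s0=0 s4=0 s1=0 s3=0 s5=0
t2.Δ1 clk=1 s2=0 s0=0 s4=0 s1=0 s3=0 s5=0
t2.Δ2 clk=1 s2=0 s0=0 s4=0 s1=0 s3=1 s5=0
t2.Δ3 clk=1 s2=1 s0=0 s4=1 s1=1 s3=1 s5=0
t2.Δ4 clk=1 s2=1 s0=1 s4=1 s1=1 s3=1 s5=0
t2.Δ5 clk=1 s2=0 s0=1 s4=1 s1=1 s3=1 s5=0
t3.Δ0 clk=1 s2=0 s0=1 s4=1 s1=1 s3=1 s5=0
t3.Δ1 clk=0 s2=0 s0=1 s4=1 s1=1 s3=1 s5=0
t4.Δ0 clk=0 s2=0 s0=1 s4=1 s1=1 s3=1 s5=0
t4.Δ1 clk=1 s2=0 s0=1 s4=1 s1=1 s3=1 s5=0
t4.Δ2 clk=1 s2=0 s0=1 s4=1 s1=1 s3=0 s5=0
t4.Δ3 clk=1 s2=1 s0=1 s4=0 s1=0 s3=0 s5=0
t4.Δ4 clk=1 s2=1 s0=0 s4=0 s1=1 s3=0 s5=0
t4.Δ5 clk=1 s2=0 s0=0 s4=0 s1=1 s3=0 s5=0
t4.Δ6 clk=1 s2=0 s0=0 s4=0 s1=0 s3=0 s5=0
t5.Δ0 clk=1 s2=0 s0=0 s4=0 s1=0 s3=0 s5=0
t5.Δ1 clk=0 s2=0 s0=0 s4=0 s1=0 s3=0 s5=0
t6.Δ0 clk=0 s2=0 s0=0 s4=0 s1=0 s3=0 s5=0
t6.Δ1 clk=1 s2=0 s0=0 s4=0 s1=0 s3=0 s5=0
t6.Δ2 clk=1 s2=0 s0=0 s4=0 s1=0 s3=1 s5=0
t6.Δ3 clk=1 s2=1 s0=0 s4=1 s1=1 s3=1 s5=0
t6.Δ4 clk=1 s2=1 s0=1 s4=1 s1=1 s3=1 s5=0
t6.Δ5 clk=1 s2=0 s0=1 s4=1 s1=1 s3=1 s5=0
t7.Δ0 clk=1 s2=0 s0=1 s4=1 s1=1 s3=1 s5=0
t7.Δ1 clk=0 s2=0 s0=1 s4=1 s1=1 s3=1 s5=0
t8.Δ0 clk=0 s2=0 s0=1 s4=1 s1=1 s3=1 s5=0
t8.Δ1 clk=1 s2=0 s0=1 s4=1 s1=1 s3=1 s5=0
t8.Δ2 clk=1 s2=0 s0=1 s4=1 s1=1 s3=0 s5=0
t8.Δ3 clk=1 s2=1 s0=1 s4=0 s1=0 s3=0 s5=0
t8.Δ4 clk=1 s2=1 s0=0 s4=0 s1=1 s3=0 s5=0
t8.Δ5 clk=1 s2=0 s0=0 s4=0 s1=1 s3=0 s5=0
t8.Δ6 clk=1 s2=0 s0=0 s4=0 s1=0 s3=0 s5=0
t9.Δ0 clk=1 s2=0 s0=0 s4=0 s1=0 s3=0 s5=0
t9.Δ1 clk=0 s2=0 s0=0 s4=0 s1=0 s3=0 s5=0
t10.Δ0 clk=0 s2=0 s0=0 s4=0 s1=0 s3=0 s5=0
t10.Δ1 clk=1 s2=0 s0=0 s4=0 s1=0 s3=0 s5=0
t10.Δ2 clk=1 s2=0 s0=0 s4=0 s1=0 s3=1 s5=0
t10.Δ3 clk=1 s2=1 s0=0 s4=1 s1=1 s3=1 s5=0
t10.Δ4 clk=1 s2=1 s0=1 s4=1 s1=1 s3=1 s5=0
t10.Δ5 clk=1 s2=0 s0=1 s4=1 s1=1 s3=1 s5=0
t11.Δ0 clk=1 s2=0 s0=1 s4=1 s1=1 s3=1 s5=0
t11.Δ1 clk=0 s2=0 s0=1 s4=1 s1=1 s3=1 s5=0
t12.Δ0 clk=0 s2=0 s0=1 s4=1 s1=1 s3=1 s5=0
t12.Δ1 clk=1 s2=0 s0=1 s4=1 s1=1 s3=1 s5=0
t12.Δ2 clk=1 s2=0 s0=1 s4=1 s1=1 s3=0 s5=0
t12.Δ3 clk=1 s2=1 s0=1 s4=0 s1=0 s3=0 s5=0
t12.Δ4 clk=1 s2=1 s0=0 s4=0 s1=1 s3=0 s5=0
t12.Δ5 clk=1 s2=0 s0=0 s4=0 s1=1 s3=0 s5=0
t12.Δ6 clk=1 s2=0 s0=0 s4=0 s1=0 s3=0 s5=0
t13.Δ0 clk=1 s2=0 s0=0 s4=0 s1=0 s3=0 s5=0
t13.Δ1 clk=0 s2=0 s0=0 s4=0 s1=0 s3=0 s5=0
t14.Δ0 clk=0 s2=0 s0=0 s4=0 s1=0 s3=0 s5=0
t14.Δ1 clk=1 s2=0 s0=0 s4=0 s1=0 s3=0 s5=0
t14.Δ2 clk=1 s2=0 s0=0 s4=0 s1=0 s3=1 s5=0
t14.Δ3 clk=1 s2=1 s0=0 s4=1 s1=1 s3=1 s5=0
t14.Δ4 clk=1 s2=1 s0=1 s4=1 s1=1 s3=1 s5=0
t14.Δ5 clk=1 s2=0 s0=1 s4=1 s1=1 s3=1 s5=0

6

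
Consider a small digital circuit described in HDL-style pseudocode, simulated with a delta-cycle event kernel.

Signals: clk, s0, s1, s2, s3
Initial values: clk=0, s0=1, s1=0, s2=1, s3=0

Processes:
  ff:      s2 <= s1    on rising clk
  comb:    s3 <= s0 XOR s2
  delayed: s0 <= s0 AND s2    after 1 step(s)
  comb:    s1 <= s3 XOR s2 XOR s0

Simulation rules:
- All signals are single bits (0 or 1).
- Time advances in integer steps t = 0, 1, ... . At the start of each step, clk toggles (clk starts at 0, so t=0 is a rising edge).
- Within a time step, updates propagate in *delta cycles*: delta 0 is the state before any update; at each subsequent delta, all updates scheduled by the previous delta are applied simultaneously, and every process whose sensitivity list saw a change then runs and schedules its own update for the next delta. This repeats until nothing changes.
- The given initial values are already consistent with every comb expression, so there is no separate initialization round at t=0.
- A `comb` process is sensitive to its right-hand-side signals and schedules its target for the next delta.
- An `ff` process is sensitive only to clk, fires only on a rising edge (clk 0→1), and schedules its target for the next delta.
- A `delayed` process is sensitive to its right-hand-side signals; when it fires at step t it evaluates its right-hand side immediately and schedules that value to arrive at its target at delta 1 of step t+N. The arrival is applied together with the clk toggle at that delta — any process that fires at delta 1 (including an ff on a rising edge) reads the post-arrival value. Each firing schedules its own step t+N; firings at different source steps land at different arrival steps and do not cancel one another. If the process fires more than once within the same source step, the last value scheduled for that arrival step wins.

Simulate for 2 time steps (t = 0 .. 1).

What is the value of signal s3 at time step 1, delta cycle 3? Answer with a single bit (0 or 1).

t0.Δ0 s0=1 s1=0 s3=0 s2=1 clk=0
t0.Δ1 s0=1 s1=0 s3=0 s2=1 clk=1
t0.Δ2 s0=1 s1=0 s3=0 s2=0 clk=1
t0.Δ3 s0=1 s1=1 s3=1 s2=0 clk=1
t0.Δ4 s0=1 s1=0 s3=1 s2=0 clk=1
t1.Δ0 s0=1 s1=0 s3=1 s2=0 clk=1
t1.Δ1 s0=0 s1=0 s3=1 s2=0 clk=0
t1.Δ2 s0=0 s1=1 s3=0 s2=0 clk=0
t1.Δ3 s0=0 s1=0 s3=0 s2=0 clk=0

0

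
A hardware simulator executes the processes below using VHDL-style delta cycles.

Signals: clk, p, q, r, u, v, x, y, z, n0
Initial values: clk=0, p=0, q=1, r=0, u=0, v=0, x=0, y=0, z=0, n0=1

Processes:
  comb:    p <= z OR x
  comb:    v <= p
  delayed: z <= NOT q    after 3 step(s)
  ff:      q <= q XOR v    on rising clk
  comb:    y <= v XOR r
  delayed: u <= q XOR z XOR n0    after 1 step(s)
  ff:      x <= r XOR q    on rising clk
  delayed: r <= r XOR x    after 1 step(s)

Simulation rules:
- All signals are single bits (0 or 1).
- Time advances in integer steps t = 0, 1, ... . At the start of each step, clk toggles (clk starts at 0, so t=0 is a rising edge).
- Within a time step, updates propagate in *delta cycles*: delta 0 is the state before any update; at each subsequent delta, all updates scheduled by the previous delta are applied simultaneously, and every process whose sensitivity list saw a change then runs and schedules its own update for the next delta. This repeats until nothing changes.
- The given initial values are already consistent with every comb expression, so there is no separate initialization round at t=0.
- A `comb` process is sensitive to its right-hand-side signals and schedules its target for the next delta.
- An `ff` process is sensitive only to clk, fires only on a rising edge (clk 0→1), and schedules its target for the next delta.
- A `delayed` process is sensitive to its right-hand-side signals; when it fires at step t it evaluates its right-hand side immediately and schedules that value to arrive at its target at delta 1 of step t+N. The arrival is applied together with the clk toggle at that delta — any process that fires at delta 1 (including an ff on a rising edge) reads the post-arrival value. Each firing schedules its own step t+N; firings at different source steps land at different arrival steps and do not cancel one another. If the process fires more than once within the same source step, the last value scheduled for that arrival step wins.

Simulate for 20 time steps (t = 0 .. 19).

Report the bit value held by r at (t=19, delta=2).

1

[bits: q,u,v,z,clk,x,p,y,n0,r]
t=0: Δ0=1000000010 Δ1=1000100010 Δ2=1000110010 Δ3=1000111010 Δ4=1010111010 Δ5=1010111110 | 5Δ
t=1: Δ0=1010111110 Δ1=1010011111 Δ2=1010011011 | 2Δ
t=2: Δ0=1010011011 Δ1=1010111010 Δ2=0010111110 | 2Δ
t=3: Δ0=0010111110 Δ1=0110011111 Δ2=0110011011 | 2Δ
t=4: Δ0=0110011011 Δ1=0110111010 Δ2=1110101110 Δ3=1110100110 Δ4=1100100110 Δ5=1100100010 | 5Δ
t=5: Δ0=1100100010 Δ1=1001000010 Δ2=1001001010 Δ3=1011001010 Δ4=1011001110 | 4Δ
t=6: Δ0=1011001110 Δ1=1111101110 Δ2=0111111110 | 2Δ
t=7: Δ0=0111111110 Δ1=0010011111 Δ2=0010011011 | 2Δ
t=8: Δ0=0010011011 Δ1=0110111010 Δ2=1110101110 Δ3=1110100110 Δ4=1100100110 Δ5=1100100010 | 5Δ
t=9: Δ0=1100100010 Δ1=1001000010 Δ2=1001001010 Δ3=1011001010 Δ4=1011001110 | 4Δ
t=10: Δ0=1011001110 Δ1=1111101110 Δ2=0111111110 | 2Δ
t=11: Δ0=0111111110 Δ1=0010011111 Δ2=0010011011 | 2Δ
t=12: Δ0=0010011011 Δ1=0110111010 Δ2=1110101110 Δ3=1110100110 Δ4=1100100110 Δ5=1100100010 | 5Δ
t=13: Δ0=1100100010 Δ1=1001000010 Δ2=1001001010 Δ3=1011001010 Δ4=1011001110 | 4Δ
t=14: Δ0=1011001110 Δ1=1111101110 Δ2=0111111110 | 2Δ
t=15: Δ0=0111111110 Δ1=0010011111 Δ2=0010011011 | 2Δ
t=16: Δ0=0010011011 Δ1=0110111010 Δ2=1110101110 Δ3=1110100110 Δ4=1100100110 Δ5=1100100010 | 5Δ
t=17: Δ0=1100100010 Δ1=1001000010 Δ2=1001001010 Δ3=1011001010 Δ4=1011001110 | 4Δ
t=18: Δ0=1011001110 Δ1=1111101110 Δ2=0111111110 | 2Δ
t=19: Δ0=0111111110 Δ1=0010011111 Δ2=0010011011 | 2Δ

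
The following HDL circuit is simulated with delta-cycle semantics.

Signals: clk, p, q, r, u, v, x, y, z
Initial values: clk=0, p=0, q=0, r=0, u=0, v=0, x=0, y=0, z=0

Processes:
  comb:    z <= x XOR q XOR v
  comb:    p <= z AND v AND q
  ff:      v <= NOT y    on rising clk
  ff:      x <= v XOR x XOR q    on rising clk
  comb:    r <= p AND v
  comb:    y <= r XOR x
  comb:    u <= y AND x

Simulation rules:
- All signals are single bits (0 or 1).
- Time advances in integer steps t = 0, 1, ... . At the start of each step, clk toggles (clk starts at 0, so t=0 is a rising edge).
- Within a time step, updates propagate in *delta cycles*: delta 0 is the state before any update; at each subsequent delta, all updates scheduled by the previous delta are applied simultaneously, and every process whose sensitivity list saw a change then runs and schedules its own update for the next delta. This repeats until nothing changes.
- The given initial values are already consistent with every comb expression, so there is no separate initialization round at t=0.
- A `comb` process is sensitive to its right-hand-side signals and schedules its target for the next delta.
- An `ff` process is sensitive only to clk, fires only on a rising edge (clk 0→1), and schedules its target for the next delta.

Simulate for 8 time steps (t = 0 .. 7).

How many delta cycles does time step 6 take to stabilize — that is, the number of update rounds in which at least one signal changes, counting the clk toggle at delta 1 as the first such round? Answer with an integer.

t=0 Δ0: p=0 y=0 v=0 r=0 clk=0 u=0 q=0 x=0 z=0
  Δ1: clk:0→1
  Δ2: v:0→1
  Δ3: z:0→1
  (3Δ to stable)
t=1 Δ0: p=0 y=0 v=1 r=0 clk=1 u=0 q=0 x=0 z=1
  Δ1: clk:1→0
  (1Δ to stable)
t=2 Δ0: p=0 y=0 v=1 r=0 clk=0 u=0 q=0 x=0 z=1
  Δ1: clk:0→1
  Δ2: x:0→1
  Δ3: y:0→1, z:1→0
  Δ4: u:0→1
  (4Δ to stable)
t=3 Δ0: p=0 y=1 v=1 r=0 clk=1 u=1 q=0 x=1 z=0
  Δ1: clk:1→0
  (1Δ to stable)
t=4 Δ0: p=0 y=1 v=1 r=0 clk=0 u=1 q=0 x=1 z=0
  Δ1: clk:0→1
  Δ2: v:1→0, x:1→0
  Δ3: y:1→0, u:1→0
  (3Δ to stable)
t=5 Δ0: p=0 y=0 v=0 r=0 clk=1 u=0 q=0 x=0 z=0
  Δ1: clk:1→0
  (1Δ to stable)
t=6 Δ0: p=0 y=0 v=0 r=0 clk=0 u=0 q=0 x=0 z=0
  Δ1: clk:0→1
  Δ2: v:0→1
  Δ3: z:0→1
  (3Δ to stable)
t=7 Δ0: p=0 y=0 v=1 r=0 clk=1 u=0 q=0 x=0 z=1
  Δ1: clk:1→0
  (1Δ to stable)

3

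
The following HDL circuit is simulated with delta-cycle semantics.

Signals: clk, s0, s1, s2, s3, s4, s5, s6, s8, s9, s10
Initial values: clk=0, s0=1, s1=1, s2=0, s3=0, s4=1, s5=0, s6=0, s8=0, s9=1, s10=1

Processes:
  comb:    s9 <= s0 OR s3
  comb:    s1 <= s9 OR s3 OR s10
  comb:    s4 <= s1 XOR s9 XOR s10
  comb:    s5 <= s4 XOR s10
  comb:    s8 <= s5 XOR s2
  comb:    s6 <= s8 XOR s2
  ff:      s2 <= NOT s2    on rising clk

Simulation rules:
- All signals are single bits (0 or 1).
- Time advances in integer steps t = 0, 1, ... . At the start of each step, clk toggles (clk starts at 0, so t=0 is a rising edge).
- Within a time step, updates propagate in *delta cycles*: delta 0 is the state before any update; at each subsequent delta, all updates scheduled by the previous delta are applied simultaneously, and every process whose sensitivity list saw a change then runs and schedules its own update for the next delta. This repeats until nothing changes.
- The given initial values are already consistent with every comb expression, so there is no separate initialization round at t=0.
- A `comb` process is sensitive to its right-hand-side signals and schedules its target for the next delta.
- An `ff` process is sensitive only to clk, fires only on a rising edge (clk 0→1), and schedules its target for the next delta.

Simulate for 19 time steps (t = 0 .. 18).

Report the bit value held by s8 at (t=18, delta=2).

[bits: s4,s2,s0,s10,s5,s8,s9,s1,s3,s6,clk]
t=0: Δ0=10110011000 Δ1=10110011001 Δ2=11110011001 Δ3=11110111011 Δ4=11110111001 | 4Δ
t=1: Δ0=11110111001 Δ1=11110111000 | 1Δ
t=2: Δ0=11110111000 Δ1=11110111001 Δ2=10110111001 Δ3=10110011011 Δ4=10110011001 | 4Δ
t=3: Δ0=10110011001 Δ1=10110011000 | 1Δ
t=4: Δ0=10110011000 Δ1=10110011001 Δ2=11110011001 Δ3=11110111011 Δ4=11110111001 | 4Δ
t=5: Δ0=11110111001 Δ1=11110111000 | 1Δ
t=6: Δ0=11110111000 Δ1=11110111001 Δ2=10110111001 Δ3=10110011011 Δ4=10110011001 | 4Δ
t=7: Δ0=10110011001 Δ1=10110011000 | 1Δ
t=8: Δ0=10110011000 Δ1=10110011001 Δ2=11110011001 Δ3=11110111011 Δ4=11110111001 | 4Δ
t=9: Δ0=11110111001 Δ1=11110111000 | 1Δ
t=10: Δ0=11110111000 Δ1=11110111001 Δ2=10110111001 Δ3=10110011011 Δ4=10110011001 | 4Δ
t=11: Δ0=10110011001 Δ1=10110011000 | 1Δ
t=12: Δ0=10110011000 Δ1=10110011001 Δ2=11110011001 Δ3=11110111011 Δ4=11110111001 | 4Δ
t=13: Δ0=11110111001 Δ1=11110111000 | 1Δ
t=14: Δ0=11110111000 Δ1=11110111001 Δ2=10110111001 Δ3=10110011011 Δ4=10110011001 | 4Δ
t=15: Δ0=10110011001 Δ1=10110011000 | 1Δ
t=16: Δ0=10110011000 Δ1=10110011001 Δ2=11110011001 Δ3=11110111011 Δ4=11110111001 | 4Δ
t=17: Δ0=11110111001 Δ1=11110111000 | 1Δ
t=18: Δ0=11110111000 Δ1=11110111001 Δ2=10110111001 Δ3=10110011011 Δ4=10110011001 | 4Δ

1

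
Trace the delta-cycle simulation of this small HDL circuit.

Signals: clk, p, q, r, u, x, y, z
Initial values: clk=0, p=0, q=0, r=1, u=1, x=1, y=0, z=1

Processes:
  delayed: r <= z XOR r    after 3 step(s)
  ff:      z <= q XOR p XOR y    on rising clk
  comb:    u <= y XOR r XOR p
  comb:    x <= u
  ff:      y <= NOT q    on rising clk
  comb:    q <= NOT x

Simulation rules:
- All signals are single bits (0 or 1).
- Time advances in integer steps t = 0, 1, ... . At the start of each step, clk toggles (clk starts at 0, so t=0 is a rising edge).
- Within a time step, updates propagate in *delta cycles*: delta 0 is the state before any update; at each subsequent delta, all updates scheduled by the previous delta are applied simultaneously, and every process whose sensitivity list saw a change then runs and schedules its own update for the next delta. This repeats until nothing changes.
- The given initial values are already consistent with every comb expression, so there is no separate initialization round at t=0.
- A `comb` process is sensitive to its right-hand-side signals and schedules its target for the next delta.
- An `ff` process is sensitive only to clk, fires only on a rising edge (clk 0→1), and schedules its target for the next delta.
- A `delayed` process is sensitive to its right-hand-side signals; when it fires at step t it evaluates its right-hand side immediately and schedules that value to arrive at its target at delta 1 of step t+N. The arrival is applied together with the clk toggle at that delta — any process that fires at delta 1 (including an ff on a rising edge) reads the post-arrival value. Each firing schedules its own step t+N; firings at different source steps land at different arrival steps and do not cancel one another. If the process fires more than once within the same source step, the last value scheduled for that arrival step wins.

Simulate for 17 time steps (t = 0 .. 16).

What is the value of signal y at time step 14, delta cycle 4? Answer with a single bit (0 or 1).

0

[bits: y,x,p,clk,r,z,u,q]
t=0: Δ0=01001110 Δ1=01011110 Δ2=11011010 Δ3=11011000 Δ4=10011000 Δ5=10011001 | 5Δ
t=1: Δ0=10011001 Δ1=10001001 | 1Δ
t=2: Δ0=10001001 Δ1=10011001 Δ2=00011001 Δ3=00011011 Δ4=01011011 Δ5=01011010 | 5Δ
t=3: Δ0=01011010 Δ1=01001010 | 1Δ
t=4: Δ0=01001010 Δ1=01011010 Δ2=11011010 Δ3=11011000 Δ4=10011000 Δ5=10011001 | 5Δ
t=5: Δ0=10011001 Δ1=10001001 | 1Δ
t=6: Δ0=10001001 Δ1=10011001 Δ2=00011001 Δ3=00011011 Δ4=01011011 Δ5=01011010 | 5Δ
t=7: Δ0=01011010 Δ1=01001010 | 1Δ
t=8: Δ0=01001010 Δ1=01011010 Δ2=11011010 Δ3=11011000 Δ4=10011000 Δ5=10011001 | 5Δ
t=9: Δ0=10011001 Δ1=10001001 | 1Δ
t=10: Δ0=10001001 Δ1=10011001 Δ2=00011001 Δ3=00011011 Δ4=01011011 Δ5=01011010 | 5Δ
t=11: Δ0=01011010 Δ1=01001010 | 1Δ
t=12: Δ0=01001010 Δ1=01011010 Δ2=11011010 Δ3=11011000 Δ4=10011000 Δ5=10011001 | 5Δ
t=13: Δ0=10011001 Δ1=10001001 | 1Δ
t=14: Δ0=10001001 Δ1=10011001 Δ2=00011001 Δ3=00011011 Δ4=01011011 Δ5=01011010 | 5Δ
t=15: Δ0=01011010 Δ1=01001010 | 1Δ
t=16: Δ0=01001010 Δ1=01011010 Δ2=11011010 Δ3=11011000 Δ4=10011000 Δ5=10011001 | 5Δ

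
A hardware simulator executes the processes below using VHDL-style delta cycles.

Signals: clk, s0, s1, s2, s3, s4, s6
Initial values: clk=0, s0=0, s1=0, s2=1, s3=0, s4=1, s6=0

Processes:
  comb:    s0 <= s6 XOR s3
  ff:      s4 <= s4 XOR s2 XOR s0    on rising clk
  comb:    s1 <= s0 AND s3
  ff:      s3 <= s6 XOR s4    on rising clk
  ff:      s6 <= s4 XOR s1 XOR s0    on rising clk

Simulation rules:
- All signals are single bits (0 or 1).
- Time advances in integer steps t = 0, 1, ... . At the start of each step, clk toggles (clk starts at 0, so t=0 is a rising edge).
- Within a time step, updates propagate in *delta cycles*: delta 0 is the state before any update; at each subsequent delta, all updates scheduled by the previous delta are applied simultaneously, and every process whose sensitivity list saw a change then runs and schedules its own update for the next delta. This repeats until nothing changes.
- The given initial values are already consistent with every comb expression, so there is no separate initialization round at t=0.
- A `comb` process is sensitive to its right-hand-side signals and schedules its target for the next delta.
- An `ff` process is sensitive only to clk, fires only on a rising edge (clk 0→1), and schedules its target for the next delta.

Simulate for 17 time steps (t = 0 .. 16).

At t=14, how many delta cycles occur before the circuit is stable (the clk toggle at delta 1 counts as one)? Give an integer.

[bits: s1,s0,s4,s3,s2,s6,clk]
t=0: Δ0=0010100 Δ1=0010101 Δ2=0001111 | 2Δ
t=1: Δ0=0001111 Δ1=0001110 | 1Δ
t=2: Δ0=0001110 Δ1=0001111 Δ2=0011101 Δ3=0111101 Δ4=1111101 | 4Δ
t=3: Δ0=1111101 Δ1=1111100 | 1Δ
t=4: Δ0=1111100 Δ1=1111101 Δ2=1111111 Δ3=1011111 Δ4=0011111 | 4Δ
t=5: Δ0=0011111 Δ1=0011110 | 1Δ
t=6: Δ0=0011110 Δ1=0011111 Δ2=0000111 Δ3=0100111 | 3Δ
t=7: Δ0=0100111 Δ1=0100110 | 1Δ
t=8: Δ0=0100110 Δ1=0100111 Δ2=0101111 Δ3=1001111 Δ4=0001111 | 4Δ
t=9: Δ0=0001111 Δ1=0001110 | 1Δ
t=10: Δ0=0001110 Δ1=0001111 Δ2=0011101 Δ3=0111101 Δ4=1111101 | 4Δ
t=11: Δ0=1111101 Δ1=1111100 | 1Δ
t=12: Δ0=1111100 Δ1=1111101 Δ2=1111111 Δ3=1011111 Δ4=0011111 | 4Δ
t=13: Δ0=0011111 Δ1=0011110 | 1Δ
t=14: Δ0=0011110 Δ1=0011111 Δ2=0000111 Δ3=0100111 | 3Δ
t=15: Δ0=0100111 Δ1=0100110 | 1Δ
t=16: Δ0=0100110 Δ1=0100111 Δ2=0101111 Δ3=1001111 Δ4=0001111 | 4Δ

3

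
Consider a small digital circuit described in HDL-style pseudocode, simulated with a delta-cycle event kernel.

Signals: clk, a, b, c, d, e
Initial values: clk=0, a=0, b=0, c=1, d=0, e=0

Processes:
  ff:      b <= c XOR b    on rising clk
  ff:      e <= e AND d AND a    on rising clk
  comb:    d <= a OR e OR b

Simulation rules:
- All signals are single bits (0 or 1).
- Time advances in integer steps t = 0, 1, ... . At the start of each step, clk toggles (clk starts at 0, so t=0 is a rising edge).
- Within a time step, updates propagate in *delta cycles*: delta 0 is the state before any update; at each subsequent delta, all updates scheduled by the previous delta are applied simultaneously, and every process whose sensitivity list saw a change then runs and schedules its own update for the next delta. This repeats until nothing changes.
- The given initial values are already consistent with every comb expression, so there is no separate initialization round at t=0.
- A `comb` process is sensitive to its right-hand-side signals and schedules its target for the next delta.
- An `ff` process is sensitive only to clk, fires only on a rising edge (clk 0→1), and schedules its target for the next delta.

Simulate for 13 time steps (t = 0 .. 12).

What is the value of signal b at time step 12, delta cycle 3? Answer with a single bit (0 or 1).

1

t0.Δ0 clk=0 b=0 a=0 d=0 c=1 e=0
t0.Δ1 clk=1 b=0 a=0 d=0 c=1 e=0
t0.Δ2 clk=1 b=1 a=0 d=0 c=1 e=0
t0.Δ3 clk=1 b=1 a=0 d=1 c=1 e=0
t1.Δ0 clk=1 b=1 a=0 d=1 c=1 e=0
t1.Δ1 clk=0 b=1 a=0 d=1 c=1 e=0
t2.Δ0 clk=0 b=1 a=0 d=1 c=1 e=0
t2.Δ1 clk=1 b=1 a=0 d=1 c=1 e=0
t2.Δ2 clk=1 b=0 a=0 d=1 c=1 e=0
t2.Δ3 clk=1 b=0 a=0 d=0 c=1 e=0
t3.Δ0 clk=1 b=0 a=0 d=0 c=1 e=0
t3.Δ1 clk=0 b=0 a=0 d=0 c=1 e=0
t4.Δ0 clk=0 b=0 a=0 d=0 c=1 e=0
t4.Δ1 clk=1 b=0 a=0 d=0 c=1 e=0
t4.Δ2 clk=1 b=1 a=0 d=0 c=1 e=0
t4.Δ3 clk=1 b=1 a=0 d=1 c=1 e=0
t5.Δ0 clk=1 b=1 a=0 d=1 c=1 e=0
t5.Δ1 clk=0 b=1 a=0 d=1 c=1 e=0
t6.Δ0 clk=0 b=1 a=0 d=1 c=1 e=0
t6.Δ1 clk=1 b=1 a=0 d=1 c=1 e=0
t6.Δ2 clk=1 b=0 a=0 d=1 c=1 e=0
t6.Δ3 clk=1 b=0 a=0 d=0 c=1 e=0
t7.Δ0 clk=1 b=0 a=0 d=0 c=1 e=0
t7.Δ1 clk=0 b=0 a=0 d=0 c=1 e=0
t8.Δ0 clk=0 b=0 a=0 d=0 c=1 e=0
t8.Δ1 clk=1 b=0 a=0 d=0 c=1 e=0
t8.Δ2 clk=1 b=1 a=0 d=0 c=1 e=0
t8.Δ3 clk=1 b=1 a=0 d=1 c=1 e=0
t9.Δ0 clk=1 b=1 a=0 d=1 c=1 e=0
t9.Δ1 clk=0 b=1 a=0 d=1 c=1 e=0
t10.Δ0 clk=0 b=1 a=0 d=1 c=1 e=0
t10.Δ1 clk=1 b=1 a=0 d=1 c=1 e=0
t10.Δ2 clk=1 b=0 a=0 d=1 c=1 e=0
t10.Δ3 clk=1 b=0 a=0 d=0 c=1 e=0
t11.Δ0 clk=1 b=0 a=0 d=0 c=1 e=0
t11.Δ1 clk=0 b=0 a=0 d=0 c=1 e=0
t12.Δ0 clk=0 b=0 a=0 d=0 c=1 e=0
t12.Δ1 clk=1 b=0 a=0 d=0 c=1 e=0
t12.Δ2 clk=1 b=1 a=0 d=0 c=1 e=0
t12.Δ3 clk=1 b=1 a=0 d=1 c=1 e=0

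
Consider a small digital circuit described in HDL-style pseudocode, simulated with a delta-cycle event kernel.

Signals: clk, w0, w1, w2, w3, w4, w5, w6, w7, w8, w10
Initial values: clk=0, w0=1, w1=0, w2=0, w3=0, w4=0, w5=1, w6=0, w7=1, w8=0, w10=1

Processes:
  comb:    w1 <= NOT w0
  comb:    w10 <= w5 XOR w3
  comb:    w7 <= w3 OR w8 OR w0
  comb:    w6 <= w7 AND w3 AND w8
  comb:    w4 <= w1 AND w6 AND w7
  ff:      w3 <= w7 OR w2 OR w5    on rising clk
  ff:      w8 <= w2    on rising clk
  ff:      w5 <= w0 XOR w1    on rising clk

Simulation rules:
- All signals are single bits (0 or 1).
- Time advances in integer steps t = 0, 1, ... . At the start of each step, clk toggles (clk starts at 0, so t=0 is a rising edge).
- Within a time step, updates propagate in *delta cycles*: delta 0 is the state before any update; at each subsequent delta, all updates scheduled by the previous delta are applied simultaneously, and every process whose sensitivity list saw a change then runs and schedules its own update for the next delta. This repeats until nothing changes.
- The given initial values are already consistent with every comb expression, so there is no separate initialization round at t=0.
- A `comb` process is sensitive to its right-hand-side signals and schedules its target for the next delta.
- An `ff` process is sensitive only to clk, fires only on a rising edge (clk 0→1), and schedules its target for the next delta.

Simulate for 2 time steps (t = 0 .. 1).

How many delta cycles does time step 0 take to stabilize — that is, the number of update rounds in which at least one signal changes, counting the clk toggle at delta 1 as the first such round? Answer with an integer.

3

[bits: w3,w2,w8,w5,w6,w7,clk,w0,w10,w1,w4]
t=0: Δ0=00010101100 Δ1=00010111100 Δ2=10010111100 Δ3=10010111000 | 3Δ
t=1: Δ0=10010111000 Δ1=10010101000 | 1Δ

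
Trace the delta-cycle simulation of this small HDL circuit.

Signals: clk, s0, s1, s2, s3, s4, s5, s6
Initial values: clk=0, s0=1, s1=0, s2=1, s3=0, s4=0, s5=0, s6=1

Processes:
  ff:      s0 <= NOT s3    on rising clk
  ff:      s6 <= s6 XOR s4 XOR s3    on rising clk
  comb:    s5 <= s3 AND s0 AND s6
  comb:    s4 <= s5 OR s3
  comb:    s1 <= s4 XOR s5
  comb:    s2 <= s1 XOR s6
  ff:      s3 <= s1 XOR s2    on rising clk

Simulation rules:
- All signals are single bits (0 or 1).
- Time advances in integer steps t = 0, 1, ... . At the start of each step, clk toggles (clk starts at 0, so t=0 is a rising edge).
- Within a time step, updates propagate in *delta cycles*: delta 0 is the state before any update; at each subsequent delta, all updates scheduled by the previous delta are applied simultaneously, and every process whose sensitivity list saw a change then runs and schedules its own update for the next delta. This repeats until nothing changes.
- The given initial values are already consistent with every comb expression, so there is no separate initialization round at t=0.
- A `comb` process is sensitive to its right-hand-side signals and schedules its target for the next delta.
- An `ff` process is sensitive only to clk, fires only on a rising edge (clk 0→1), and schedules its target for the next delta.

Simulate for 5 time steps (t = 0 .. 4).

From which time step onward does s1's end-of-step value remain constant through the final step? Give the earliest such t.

2

t0.Δ0 s3=0 s2=1 s1=0 s6=1 clk=0 s5=0 s0=1 s4=0
t0.Δ1 s3=0 s2=1 s1=0 s6=1 clk=1 s5=0 s0=1 s4=0
t0.Δ2 s3=1 s2=1 s1=0 s6=1 clk=1 s5=0 s0=1 s4=0
t0.Δ3 s3=1 s2=1 s1=0 s6=1 clk=1 s5=1 s0=1 s4=1
t1.Δ0 s3=1 s2=1 s1=0 s6=1 clk=1 s5=1 s0=1 s4=1
t1.Δ1 s3=1 s2=1 s1=0 s6=1 clk=0 s5=1 s0=1 s4=1
t2.Δ0 s3=1 s2=1 s1=0 s6=1 clk=0 s5=1 s0=1 s4=1
t2.Δ1 s3=1 s2=1 s1=0 s6=1 clk=1 s5=1 s0=1 s4=1
t2.Δ2 s3=1 s2=1 s1=0 s6=1 clk=1 s5=1 s0=0 s4=1
t2.Δ3 s3=1 s2=1 s1=0 s6=1 clk=1 s5=0 s0=0 s4=1
t2.Δ4 s3=1 s2=1 s1=1 s6=1 clk=1 s5=0 s0=0 s4=1
t2.Δ5 s3=1 s2=0 s1=1 s6=1 clk=1 s5=0 s0=0 s4=1
t3.Δ0 s3=1 s2=0 s1=1 s6=1 clk=1 s5=0 s0=0 s4=1
t3.Δ1 s3=1 s2=0 s1=1 s6=1 clk=0 s5=0 s0=0 s4=1
t4.Δ0 s3=1 s2=0 s1=1 s6=1 clk=0 s5=0 s0=0 s4=1
t4.Δ1 s3=1 s2=0 s1=1 s6=1 clk=1 s5=0 s0=0 s4=1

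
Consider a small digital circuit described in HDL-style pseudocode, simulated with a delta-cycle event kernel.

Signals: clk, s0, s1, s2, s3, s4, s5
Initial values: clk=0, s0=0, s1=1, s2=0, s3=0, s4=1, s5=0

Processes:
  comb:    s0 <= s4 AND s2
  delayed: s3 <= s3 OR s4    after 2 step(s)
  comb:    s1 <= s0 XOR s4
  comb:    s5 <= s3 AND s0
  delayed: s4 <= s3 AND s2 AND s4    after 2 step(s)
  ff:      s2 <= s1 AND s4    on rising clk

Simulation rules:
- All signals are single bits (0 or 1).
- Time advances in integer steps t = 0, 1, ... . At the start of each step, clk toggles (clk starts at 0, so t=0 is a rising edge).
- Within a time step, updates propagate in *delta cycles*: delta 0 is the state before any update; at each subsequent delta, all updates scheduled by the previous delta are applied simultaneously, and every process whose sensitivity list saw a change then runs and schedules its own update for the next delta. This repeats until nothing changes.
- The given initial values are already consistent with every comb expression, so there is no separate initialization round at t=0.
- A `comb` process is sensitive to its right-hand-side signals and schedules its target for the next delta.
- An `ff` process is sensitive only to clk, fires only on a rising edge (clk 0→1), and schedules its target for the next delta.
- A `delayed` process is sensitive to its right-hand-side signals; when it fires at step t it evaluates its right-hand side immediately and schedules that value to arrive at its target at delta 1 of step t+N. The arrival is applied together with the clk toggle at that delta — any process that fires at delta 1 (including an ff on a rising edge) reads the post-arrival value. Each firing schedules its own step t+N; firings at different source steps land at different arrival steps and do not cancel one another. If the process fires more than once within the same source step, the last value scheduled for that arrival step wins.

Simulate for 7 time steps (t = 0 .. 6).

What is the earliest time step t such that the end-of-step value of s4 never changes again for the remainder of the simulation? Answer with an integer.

2

[bits: s2,s5,clk,s3,s0,s4,s1]
t=0: Δ0=0000011 Δ1=0010011 Δ2=1010011 Δ3=1010111 Δ4=1010110 | 4Δ
t=1: Δ0=1010110 Δ1=1000110 | 1Δ
t=2: Δ0=1000110 Δ1=1010100 Δ2=0010001 Δ3=0010000 | 3Δ
t=3: Δ0=0010000 Δ1=0000000 | 1Δ
t=4: Δ0=0000000 Δ1=0010000 | 1Δ
t=5: Δ0=0010000 Δ1=0000000 | 1Δ
t=6: Δ0=0000000 Δ1=0010000 | 1Δ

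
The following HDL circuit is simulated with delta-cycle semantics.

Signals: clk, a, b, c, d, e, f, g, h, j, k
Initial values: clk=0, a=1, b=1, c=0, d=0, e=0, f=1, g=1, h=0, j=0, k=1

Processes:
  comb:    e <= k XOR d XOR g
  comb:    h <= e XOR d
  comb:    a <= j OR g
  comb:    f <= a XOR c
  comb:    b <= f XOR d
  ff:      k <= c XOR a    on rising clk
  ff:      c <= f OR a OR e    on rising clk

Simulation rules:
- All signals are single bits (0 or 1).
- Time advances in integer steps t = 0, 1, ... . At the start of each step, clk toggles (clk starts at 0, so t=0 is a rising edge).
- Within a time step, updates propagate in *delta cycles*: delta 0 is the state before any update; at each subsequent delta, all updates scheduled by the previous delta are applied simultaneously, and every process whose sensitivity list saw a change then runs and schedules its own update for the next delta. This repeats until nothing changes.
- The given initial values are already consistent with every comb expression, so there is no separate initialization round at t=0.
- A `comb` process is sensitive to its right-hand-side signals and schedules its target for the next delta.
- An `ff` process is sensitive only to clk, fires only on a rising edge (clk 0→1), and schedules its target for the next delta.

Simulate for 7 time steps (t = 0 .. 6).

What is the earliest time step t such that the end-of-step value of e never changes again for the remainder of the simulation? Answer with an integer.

2

t=0 Δ0: j=0 clk=0 e=0 c=0 a=1 h=0 k=1 d=0 g=1 f=1 b=1
  Δ1: clk:0→1
  Δ2: c:0→1
  Δ3: f:1→0
  Δ4: b:1→0
  (4Δ to stable)
t=1 Δ0: j=0 clk=1 e=0 c=1 a=1 h=0 k=1 d=0 g=1 f=0 b=0
  Δ1: clk:1→0
  (1Δ to stable)
t=2 Δ0: j=0 clk=0 e=0 c=1 a=1 h=0 k=1 d=0 g=1 f=0 b=0
  Δ1: clk:0→1
  Δ2: k:1→0
  Δ3: e:0→1
  Δ4: h:0→1
  (4Δ to stable)
t=3 Δ0: j=0 clk=1 e=1 c=1 a=1 h=1 k=0 d=0 g=1 f=0 b=0
  Δ1: clk:1→0
  (1Δ to stable)
t=4 Δ0: j=0 clk=0 e=1 c=1 a=1 h=1 k=0 d=0 g=1 f=0 b=0
  Δ1: clk:0→1
  (1Δ to stable)
t=5 Δ0: j=0 clk=1 e=1 c=1 a=1 h=1 k=0 d=0 g=1 f=0 b=0
  Δ1: clk:1→0
  (1Δ to stable)
t=6 Δ0: j=0 clk=0 e=1 c=1 a=1 h=1 k=0 d=0 g=1 f=0 b=0
  Δ1: clk:0→1
  (1Δ to stable)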